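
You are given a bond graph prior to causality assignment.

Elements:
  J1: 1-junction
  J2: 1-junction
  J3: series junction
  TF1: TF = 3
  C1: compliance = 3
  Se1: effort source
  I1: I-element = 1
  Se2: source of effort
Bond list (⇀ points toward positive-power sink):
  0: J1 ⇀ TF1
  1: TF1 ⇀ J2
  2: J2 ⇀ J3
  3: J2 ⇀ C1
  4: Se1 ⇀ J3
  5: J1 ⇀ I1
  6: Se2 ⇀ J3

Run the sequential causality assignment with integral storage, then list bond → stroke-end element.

b0 stroke at J1
b1 stroke at TF1
b2 stroke at J2
b3 stroke at J2
b4 stroke at J3
b5 stroke at I1
b6 stroke at J3

β4 →J3  (source Se1 imposes e)
β6 →J3  (Se2: effort source, stroke at far end)
β2 →J2  (J3 needs exactly one f-in)
β3 →J2  (C1 integral (e out))
β1 →TF1  (J2 needs exactly one f-in)
β0 →J1  (TF1: transformer flips bond 1)
β5 →I1  (only one flow-in slot at J1)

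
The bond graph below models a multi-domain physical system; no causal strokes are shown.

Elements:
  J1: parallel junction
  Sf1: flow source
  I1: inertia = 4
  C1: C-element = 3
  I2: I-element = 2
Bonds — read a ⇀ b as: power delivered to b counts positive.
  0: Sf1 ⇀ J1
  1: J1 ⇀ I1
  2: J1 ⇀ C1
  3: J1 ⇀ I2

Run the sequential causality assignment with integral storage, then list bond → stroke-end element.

#0 stroke→Sf1  (source Sf1 imposes f)
#1 stroke→I1  (prefer integral on I1)
#2 stroke→J1  (C1: C, integral causality)
#3 stroke→I2  (J1 effort already set via bond 2)

b0 stroke at Sf1
b1 stroke at I1
b2 stroke at J1
b3 stroke at I2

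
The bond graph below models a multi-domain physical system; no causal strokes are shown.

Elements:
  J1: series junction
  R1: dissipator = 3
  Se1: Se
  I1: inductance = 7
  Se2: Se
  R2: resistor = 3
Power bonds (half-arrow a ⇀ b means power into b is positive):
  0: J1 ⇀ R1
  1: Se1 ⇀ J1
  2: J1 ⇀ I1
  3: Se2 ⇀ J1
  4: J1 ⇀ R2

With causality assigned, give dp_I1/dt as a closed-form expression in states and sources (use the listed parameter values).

dp_I1/dt = E_Se1 + E_Se2 - 6*p_I1/7

β1 →J1  (source Se1 imposes e)
β3 →J1  (Se2 fixes effort; stroke away)
β2 →I1  (I1: I, integral causality)
β0 →J1  (common-f at J1 fixed by 2)
β4 →J1  (J1: bond 2 brought flow, rest push out)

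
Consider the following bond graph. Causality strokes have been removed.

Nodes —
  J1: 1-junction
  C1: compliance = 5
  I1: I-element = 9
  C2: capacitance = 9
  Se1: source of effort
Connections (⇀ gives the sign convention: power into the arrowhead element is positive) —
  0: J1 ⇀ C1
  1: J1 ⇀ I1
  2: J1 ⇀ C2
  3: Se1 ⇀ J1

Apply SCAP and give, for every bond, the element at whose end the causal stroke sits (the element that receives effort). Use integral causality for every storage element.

b0 stroke at J1
b1 stroke at I1
b2 stroke at J1
b3 stroke at J1

bond 3 stroke→J1  (Se1 (Se) sets effort on bond)
bond 0 stroke→J1  (C1 outputs effort q/C1)
bond 1 stroke→I1  (I1: I, integral causality)
bond 2 stroke→J1  (J1: bond 1 brought flow, rest push out)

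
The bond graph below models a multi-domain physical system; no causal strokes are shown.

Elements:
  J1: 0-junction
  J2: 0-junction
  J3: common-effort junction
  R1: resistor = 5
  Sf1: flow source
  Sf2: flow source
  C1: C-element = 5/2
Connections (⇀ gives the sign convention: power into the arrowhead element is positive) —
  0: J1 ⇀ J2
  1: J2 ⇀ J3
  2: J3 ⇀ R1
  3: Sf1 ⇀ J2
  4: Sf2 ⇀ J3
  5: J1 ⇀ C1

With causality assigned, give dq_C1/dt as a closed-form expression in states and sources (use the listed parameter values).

dq_C1/dt = F_Sf1 + F_Sf2 - 2*q_C1/25

β3 →Sf1  (Sf1: flow source, stroke at near end)
β4 →Sf2  (Sf2 (Sf) sets flow on bond)
β5 →J1  (C1: C, integral causality)
β0 →J2  (J1: bond 5 brought effort, rest push out)
β1 →J3  (J2: bond 0 brought effort, rest push out)
β2 →R1  (J3: bond 1 brought effort, rest push out)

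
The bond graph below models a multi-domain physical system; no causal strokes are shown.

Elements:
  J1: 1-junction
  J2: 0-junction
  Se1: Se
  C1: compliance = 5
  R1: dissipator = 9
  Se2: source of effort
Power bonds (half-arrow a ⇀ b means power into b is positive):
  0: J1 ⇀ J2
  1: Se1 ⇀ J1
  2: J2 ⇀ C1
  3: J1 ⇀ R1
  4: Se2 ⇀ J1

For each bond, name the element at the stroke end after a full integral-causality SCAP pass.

β1 stroke→J1  (Se1 fixes effort; stroke away)
β4 stroke→J1  (Se2 (Se) sets effort on bond)
β2 stroke→J2  (C1 integral (e out))
β0 stroke→J1  (J2 effort already set via bond 2)
β3 stroke→R1  (J1 needs exactly one f-in)

β0 stroke→J1
β1 stroke→J1
β2 stroke→J2
β3 stroke→R1
β4 stroke→J1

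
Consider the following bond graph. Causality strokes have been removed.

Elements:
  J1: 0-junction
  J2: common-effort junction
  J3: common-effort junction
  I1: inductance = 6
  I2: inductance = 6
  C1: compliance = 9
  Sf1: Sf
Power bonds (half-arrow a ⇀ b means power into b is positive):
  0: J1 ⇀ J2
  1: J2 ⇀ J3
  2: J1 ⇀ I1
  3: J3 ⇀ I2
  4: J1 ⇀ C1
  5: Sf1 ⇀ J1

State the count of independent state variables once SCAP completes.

3  (C1, I1, I2 all integral)

β5 stroke→Sf1  (Sf1 fixes flow; stroke at Sf1)
β2 stroke→I1  (prefer integral on I1)
β3 stroke→I2  (prefer integral on I2)
β1 stroke→J3  (J3 needs exactly one e-in)
β0 stroke→J2  (J2: last free bond brings effort in)
β4 stroke→J1  (J1: last free bond brings effort in)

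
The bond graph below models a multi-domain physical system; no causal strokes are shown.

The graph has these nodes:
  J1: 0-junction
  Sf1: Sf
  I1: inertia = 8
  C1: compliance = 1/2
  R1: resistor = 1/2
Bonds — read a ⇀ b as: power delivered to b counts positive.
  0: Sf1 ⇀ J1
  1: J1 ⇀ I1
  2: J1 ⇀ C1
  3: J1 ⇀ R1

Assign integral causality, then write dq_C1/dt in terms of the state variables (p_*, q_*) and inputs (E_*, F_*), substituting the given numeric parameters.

dq_C1/dt = F_Sf1 - p_I1/8 - 4*q_C1

β0 stroke at Sf1  (source Sf1 imposes f)
β1 stroke at I1  (I1: I, integral causality)
β2 stroke at J1  (C1: C, integral causality)
β3 stroke at R1  (0-jn J1 has e-setter on 2)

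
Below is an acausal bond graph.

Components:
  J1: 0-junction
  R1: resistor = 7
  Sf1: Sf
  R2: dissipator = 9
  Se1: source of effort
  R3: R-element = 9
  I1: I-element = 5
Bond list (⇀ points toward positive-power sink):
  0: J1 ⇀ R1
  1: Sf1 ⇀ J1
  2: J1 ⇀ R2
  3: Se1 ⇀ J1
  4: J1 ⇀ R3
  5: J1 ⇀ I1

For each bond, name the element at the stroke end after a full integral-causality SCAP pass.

#1 stroke→Sf1  (Sf1 (Sf) sets flow on bond)
#3 stroke→J1  (Se1 (Se) sets effort on bond)
#0 stroke→R1  (common-e at J1 fixed by 3)
#2 stroke→R2  (0-jn J1 has e-setter on 3)
#4 stroke→R3  (J1: bond 3 brought effort, rest push out)
#5 stroke→I1  (0-jn J1 has e-setter on 3)

bond 0 →R1
bond 1 →Sf1
bond 2 →R2
bond 3 →J1
bond 4 →R3
bond 5 →I1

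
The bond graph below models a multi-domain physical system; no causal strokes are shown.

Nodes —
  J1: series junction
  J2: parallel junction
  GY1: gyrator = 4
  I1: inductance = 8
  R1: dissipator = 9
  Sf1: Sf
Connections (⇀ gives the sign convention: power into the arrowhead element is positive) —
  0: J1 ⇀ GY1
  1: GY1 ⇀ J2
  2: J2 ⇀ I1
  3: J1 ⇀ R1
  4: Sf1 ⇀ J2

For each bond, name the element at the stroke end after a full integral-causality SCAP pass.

b4 |Sf1  (Sf1 (Sf) sets flow on bond)
b2 |I1  (I1 outputs flow p/I1)
b1 |J2  (J2 needs exactly one e-in)
b0 |J1  (through GY1, causality inverts; strokes same side of GY1)
b3 |R1  (only one flow-in slot at J1)

bond 0 stroke at J1
bond 1 stroke at J2
bond 2 stroke at I1
bond 3 stroke at R1
bond 4 stroke at Sf1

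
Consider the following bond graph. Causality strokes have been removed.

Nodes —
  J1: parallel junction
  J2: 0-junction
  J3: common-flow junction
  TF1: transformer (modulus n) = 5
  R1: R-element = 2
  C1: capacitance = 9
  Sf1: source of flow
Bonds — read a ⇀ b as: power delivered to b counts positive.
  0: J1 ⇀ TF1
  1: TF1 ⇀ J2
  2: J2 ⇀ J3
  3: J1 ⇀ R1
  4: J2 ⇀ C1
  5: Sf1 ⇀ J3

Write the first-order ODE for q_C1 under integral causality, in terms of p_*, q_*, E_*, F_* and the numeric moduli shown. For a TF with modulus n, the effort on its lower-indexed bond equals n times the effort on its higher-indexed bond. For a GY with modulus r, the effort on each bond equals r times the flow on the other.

b5 |Sf1  (Sf1 (Sf) sets flow on bond)
b2 |J3  (J3: bond 5 brought flow, rest push out)
b4 |J2  (prefer integral on C1)
b1 |TF1  (0-jn J2 has e-setter on 4)
b0 |J1  (TF TF1: opposite of bond 1)
b3 |R1  (J1 effort already set via bond 0)

dq_C1/dt = -F_Sf1 - 25*q_C1/18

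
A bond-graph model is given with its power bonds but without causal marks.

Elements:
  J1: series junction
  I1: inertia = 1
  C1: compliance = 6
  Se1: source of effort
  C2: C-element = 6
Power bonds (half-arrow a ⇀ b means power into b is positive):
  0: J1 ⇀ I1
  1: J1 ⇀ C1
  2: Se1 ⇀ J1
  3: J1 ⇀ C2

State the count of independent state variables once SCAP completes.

β2 stroke→J1  (Se1 fixes effort; stroke away)
β0 stroke→I1  (I1: I, integral causality)
β1 stroke→J1  (J1: bond 0 brought flow, rest push out)
β3 stroke→J1  (J1: bond 0 brought flow, rest push out)

3  (C1, C2, I1 all integral)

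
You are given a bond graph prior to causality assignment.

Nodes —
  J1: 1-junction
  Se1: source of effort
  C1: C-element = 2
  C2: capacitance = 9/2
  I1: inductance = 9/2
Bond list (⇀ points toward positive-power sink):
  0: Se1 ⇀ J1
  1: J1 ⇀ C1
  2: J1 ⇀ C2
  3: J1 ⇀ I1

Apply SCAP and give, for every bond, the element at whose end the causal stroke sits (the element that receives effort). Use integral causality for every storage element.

bond 0 →J1
bond 1 →J1
bond 2 →J1
bond 3 →I1

b0 stroke at J1  (Se1 fixes effort; stroke away)
b1 stroke at J1  (prefer integral on C1)
b2 stroke at J1  (C2 integral (e out))
b3 stroke at I1  (only one flow-in slot at J1)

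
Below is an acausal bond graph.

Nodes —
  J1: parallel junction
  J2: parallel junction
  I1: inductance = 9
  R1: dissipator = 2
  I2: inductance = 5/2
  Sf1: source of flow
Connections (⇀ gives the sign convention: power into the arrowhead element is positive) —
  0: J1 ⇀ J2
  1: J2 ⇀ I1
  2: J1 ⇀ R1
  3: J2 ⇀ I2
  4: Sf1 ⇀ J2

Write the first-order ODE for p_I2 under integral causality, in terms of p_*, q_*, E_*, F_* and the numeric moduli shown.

β4 stroke→Sf1  (Sf1 fixes flow; stroke at Sf1)
β1 stroke→I1  (prefer integral on I1)
β3 stroke→I2  (I2 outputs flow p/I2)
β0 stroke→J2  (only one effort-in slot at J2)
β2 stroke→J1  (J1 needs exactly one e-in)

dp_I2/dt = 2*F_Sf1 - 2*p_I1/9 - 4*p_I2/5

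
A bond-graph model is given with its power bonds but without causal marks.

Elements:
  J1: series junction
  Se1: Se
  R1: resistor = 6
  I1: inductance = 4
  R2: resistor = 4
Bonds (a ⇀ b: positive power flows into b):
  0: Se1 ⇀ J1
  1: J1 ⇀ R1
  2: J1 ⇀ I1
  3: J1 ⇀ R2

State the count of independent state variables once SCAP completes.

1  (I1 all integral)

b0 stroke→J1  (Se1 (Se) sets effort on bond)
b2 stroke→I1  (I1: I, integral causality)
b1 stroke→J1  (J1: bond 2 brought flow, rest push out)
b3 stroke→J1  (common-f at J1 fixed by 2)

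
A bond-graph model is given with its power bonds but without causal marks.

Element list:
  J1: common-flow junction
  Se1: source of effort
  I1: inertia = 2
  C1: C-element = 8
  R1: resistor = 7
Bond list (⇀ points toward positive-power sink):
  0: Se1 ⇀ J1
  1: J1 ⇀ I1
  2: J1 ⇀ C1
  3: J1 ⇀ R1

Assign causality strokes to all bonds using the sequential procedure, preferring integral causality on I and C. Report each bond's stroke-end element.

#0 |J1
#1 |I1
#2 |J1
#3 |J1

β0 |J1  (Se1: effort source, stroke at far end)
β1 |I1  (I1: I, integral causality)
β2 |J1  (common-f at J1 fixed by 1)
β3 |J1  (J1: bond 1 brought flow, rest push out)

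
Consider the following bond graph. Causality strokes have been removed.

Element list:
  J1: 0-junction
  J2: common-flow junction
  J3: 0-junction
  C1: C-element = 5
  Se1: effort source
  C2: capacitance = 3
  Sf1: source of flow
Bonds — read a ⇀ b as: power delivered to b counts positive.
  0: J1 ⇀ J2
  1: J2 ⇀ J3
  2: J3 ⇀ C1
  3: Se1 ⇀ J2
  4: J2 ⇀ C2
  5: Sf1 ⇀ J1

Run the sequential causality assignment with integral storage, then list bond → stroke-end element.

bond 3 →J2  (Se1 fixes effort; stroke away)
bond 5 →Sf1  (source Sf1 imposes f)
bond 0 →J1  (only one effort-in slot at J1)
bond 1 →J2  (J2 flow already set via bond 0)
bond 4 →J2  (1-jn J2 has f-setter on 0)
bond 2 →J3  (J3 needs exactly one e-in)

bond 0 →J1
bond 1 →J2
bond 2 →J3
bond 3 →J2
bond 4 →J2
bond 5 →Sf1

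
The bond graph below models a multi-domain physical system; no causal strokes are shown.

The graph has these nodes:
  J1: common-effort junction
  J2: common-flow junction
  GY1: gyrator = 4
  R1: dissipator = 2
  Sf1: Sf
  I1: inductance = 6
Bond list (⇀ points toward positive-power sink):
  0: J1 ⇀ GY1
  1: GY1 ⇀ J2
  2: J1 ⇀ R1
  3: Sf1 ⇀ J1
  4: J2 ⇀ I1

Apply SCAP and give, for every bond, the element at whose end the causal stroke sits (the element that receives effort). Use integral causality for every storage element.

bond 3 →Sf1  (Sf1 (Sf) sets flow on bond)
bond 4 →I1  (I1 outputs flow p/I1)
bond 1 →J2  (common-f at J2 fixed by 4)
bond 0 →J1  (GY1 both-in/both-out from 1)
bond 2 →R1  (0-jn J1 has e-setter on 0)

bond 0 →J1
bond 1 →J2
bond 2 →R1
bond 3 →Sf1
bond 4 →I1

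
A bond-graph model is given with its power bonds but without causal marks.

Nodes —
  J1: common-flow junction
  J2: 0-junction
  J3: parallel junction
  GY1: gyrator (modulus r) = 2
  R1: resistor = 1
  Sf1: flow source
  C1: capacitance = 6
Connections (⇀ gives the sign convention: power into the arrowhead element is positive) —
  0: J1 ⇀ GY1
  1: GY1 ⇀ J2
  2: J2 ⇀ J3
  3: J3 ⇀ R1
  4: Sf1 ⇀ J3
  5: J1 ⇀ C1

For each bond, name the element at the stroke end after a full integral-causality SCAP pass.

bond 4 stroke at Sf1  (source Sf1 imposes f)
bond 5 stroke at J1  (C1 integral (e out))
bond 0 stroke at GY1  (J1 needs exactly one f-in)
bond 1 stroke at GY1  (through GY1, causality inverts; strokes same side of GY1)
bond 2 stroke at J2  (J2: last free bond brings effort in)
bond 3 stroke at J3  (only one effort-in slot at J3)

bond 0 |GY1
bond 1 |GY1
bond 2 |J2
bond 3 |J3
bond 4 |Sf1
bond 5 |J1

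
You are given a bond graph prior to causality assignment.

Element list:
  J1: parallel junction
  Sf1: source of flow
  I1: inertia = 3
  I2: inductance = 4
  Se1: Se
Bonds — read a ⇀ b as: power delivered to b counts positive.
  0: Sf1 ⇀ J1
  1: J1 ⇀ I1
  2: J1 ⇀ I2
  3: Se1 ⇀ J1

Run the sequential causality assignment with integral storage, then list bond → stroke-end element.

b0 →Sf1  (source Sf1 imposes f)
b3 →J1  (Se1 (Se) sets effort on bond)
b1 →I1  (common-e at J1 fixed by 3)
b2 →I2  (J1 effort already set via bond 3)

#0 |Sf1
#1 |I1
#2 |I2
#3 |J1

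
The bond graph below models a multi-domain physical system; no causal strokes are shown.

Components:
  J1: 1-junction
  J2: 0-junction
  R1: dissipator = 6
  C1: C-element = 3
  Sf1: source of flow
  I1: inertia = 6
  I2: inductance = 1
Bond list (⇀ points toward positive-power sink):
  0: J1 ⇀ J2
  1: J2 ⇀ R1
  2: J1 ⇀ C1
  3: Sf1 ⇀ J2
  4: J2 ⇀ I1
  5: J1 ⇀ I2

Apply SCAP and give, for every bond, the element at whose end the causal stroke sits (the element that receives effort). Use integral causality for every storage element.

b3 |Sf1  (Sf1 fixes flow; stroke at Sf1)
b2 |J1  (C1 integral (e out))
b4 |I1  (prefer integral on I1)
b5 |I2  (I2 outputs flow p/I2)
b0 |J1  (J1: bond 5 brought flow, rest push out)
b1 |J2  (closing 0-jn rule on J2)

b0 stroke→J1
b1 stroke→J2
b2 stroke→J1
b3 stroke→Sf1
b4 stroke→I1
b5 stroke→I2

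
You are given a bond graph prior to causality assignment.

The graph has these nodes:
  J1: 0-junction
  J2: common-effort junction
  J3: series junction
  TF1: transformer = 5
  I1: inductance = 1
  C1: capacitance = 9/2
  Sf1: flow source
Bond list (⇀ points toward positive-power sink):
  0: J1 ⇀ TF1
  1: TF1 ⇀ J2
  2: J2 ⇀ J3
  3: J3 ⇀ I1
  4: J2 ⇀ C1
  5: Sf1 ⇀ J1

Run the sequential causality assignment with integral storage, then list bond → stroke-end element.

β5 |Sf1  (Sf1 (Sf) sets flow on bond)
β0 |J1  (closing 0-jn rule on J1)
β1 |TF1  (TF1 one-in-one-out from 0)
β3 |I1  (I1: I, integral causality)
β2 |J3  (J3 flow already set via bond 3)
β4 |J2  (closing 0-jn rule on J2)

b0 |J1
b1 |TF1
b2 |J3
b3 |I1
b4 |J2
b5 |Sf1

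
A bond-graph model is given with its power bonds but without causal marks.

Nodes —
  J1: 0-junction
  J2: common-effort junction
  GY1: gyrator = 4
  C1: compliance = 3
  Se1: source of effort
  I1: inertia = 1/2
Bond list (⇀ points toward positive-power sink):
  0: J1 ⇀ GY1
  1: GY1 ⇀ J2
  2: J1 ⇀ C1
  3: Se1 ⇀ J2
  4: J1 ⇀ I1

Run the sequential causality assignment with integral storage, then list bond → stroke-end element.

bond 0 →GY1
bond 1 →GY1
bond 2 →J1
bond 3 →J2
bond 4 →I1

b3 stroke→J2  (Se1 fixes effort; stroke away)
b1 stroke→GY1  (J2 effort already set via bond 3)
b0 stroke→GY1  (GY GY1: same side as bond 1)
b2 stroke→J1  (C1 integral (e out))
b4 stroke→I1  (0-jn J1 has e-setter on 2)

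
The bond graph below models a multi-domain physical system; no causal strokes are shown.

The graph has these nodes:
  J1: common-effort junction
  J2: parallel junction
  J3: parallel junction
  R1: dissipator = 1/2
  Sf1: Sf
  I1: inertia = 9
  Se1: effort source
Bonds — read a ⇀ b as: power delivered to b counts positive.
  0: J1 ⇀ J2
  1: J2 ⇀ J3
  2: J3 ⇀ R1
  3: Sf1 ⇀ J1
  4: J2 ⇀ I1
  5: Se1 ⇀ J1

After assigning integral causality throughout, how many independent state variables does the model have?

1  (I1 all integral)

b3 →Sf1  (source Sf1 imposes f)
b5 →J1  (source Se1 imposes e)
b0 →J2  (0-jn J1 has e-setter on 5)
b1 →J3  (0-jn J2 has e-setter on 0)
b4 →I1  (common-e at J2 fixed by 0)
b2 →R1  (J3 effort already set via bond 1)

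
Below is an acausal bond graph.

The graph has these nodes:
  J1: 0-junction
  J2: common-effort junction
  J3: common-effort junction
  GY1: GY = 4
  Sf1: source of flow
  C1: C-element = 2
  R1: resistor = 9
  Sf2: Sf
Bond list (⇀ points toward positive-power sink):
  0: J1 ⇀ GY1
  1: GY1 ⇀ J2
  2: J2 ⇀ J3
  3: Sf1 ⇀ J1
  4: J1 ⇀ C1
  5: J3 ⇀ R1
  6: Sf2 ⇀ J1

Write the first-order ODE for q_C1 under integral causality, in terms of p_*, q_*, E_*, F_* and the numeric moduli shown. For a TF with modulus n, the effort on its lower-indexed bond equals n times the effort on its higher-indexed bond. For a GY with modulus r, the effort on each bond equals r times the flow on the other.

#3 |Sf1  (Sf1 (Sf) sets flow on bond)
#6 |Sf2  (Sf2 (Sf) sets flow on bond)
#4 |J1  (prefer integral on C1)
#0 |GY1  (0-jn J1 has e-setter on 4)
#1 |GY1  (GY1: gyrator matches bond 0)
#2 |J2  (closing 0-jn rule on J2)
#5 |J3  (closing 0-jn rule on J3)

dq_C1/dt = F_Sf1 + F_Sf2 - 9*q_C1/32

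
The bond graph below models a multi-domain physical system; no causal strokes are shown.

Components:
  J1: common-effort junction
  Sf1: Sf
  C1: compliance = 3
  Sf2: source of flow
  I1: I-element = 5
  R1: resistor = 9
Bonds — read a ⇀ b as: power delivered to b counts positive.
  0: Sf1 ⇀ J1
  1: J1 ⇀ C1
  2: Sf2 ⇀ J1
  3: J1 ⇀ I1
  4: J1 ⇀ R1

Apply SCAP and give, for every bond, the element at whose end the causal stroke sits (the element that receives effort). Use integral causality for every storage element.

β0 |Sf1  (Sf1 fixes flow; stroke at Sf1)
β2 |Sf2  (source Sf2 imposes f)
β1 |J1  (C1: C, integral causality)
β3 |I1  (J1: bond 1 brought effort, rest push out)
β4 |R1  (common-e at J1 fixed by 1)

#0 |Sf1
#1 |J1
#2 |Sf2
#3 |I1
#4 |R1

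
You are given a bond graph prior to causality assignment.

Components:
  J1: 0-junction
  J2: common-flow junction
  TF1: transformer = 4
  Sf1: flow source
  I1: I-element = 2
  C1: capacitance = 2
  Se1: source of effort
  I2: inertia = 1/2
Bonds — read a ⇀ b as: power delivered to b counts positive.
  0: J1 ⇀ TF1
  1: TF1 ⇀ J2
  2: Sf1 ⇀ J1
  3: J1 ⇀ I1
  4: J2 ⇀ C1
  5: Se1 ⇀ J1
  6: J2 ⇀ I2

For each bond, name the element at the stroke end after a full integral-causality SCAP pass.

β0 →TF1
β1 →J2
β2 →Sf1
β3 →I1
β4 →J2
β5 →J1
β6 →I2

b2 stroke at Sf1  (Sf1 fixes flow; stroke at Sf1)
b5 stroke at J1  (Se1 fixes effort; stroke away)
b0 stroke at TF1  (0-jn J1 has e-setter on 5)
b3 stroke at I1  (common-e at J1 fixed by 5)
b1 stroke at J2  (through TF1, causality passes straight; one stroke at TF1)
b4 stroke at J2  (prefer integral on C1)
b6 stroke at I2  (closing 1-jn rule on J2)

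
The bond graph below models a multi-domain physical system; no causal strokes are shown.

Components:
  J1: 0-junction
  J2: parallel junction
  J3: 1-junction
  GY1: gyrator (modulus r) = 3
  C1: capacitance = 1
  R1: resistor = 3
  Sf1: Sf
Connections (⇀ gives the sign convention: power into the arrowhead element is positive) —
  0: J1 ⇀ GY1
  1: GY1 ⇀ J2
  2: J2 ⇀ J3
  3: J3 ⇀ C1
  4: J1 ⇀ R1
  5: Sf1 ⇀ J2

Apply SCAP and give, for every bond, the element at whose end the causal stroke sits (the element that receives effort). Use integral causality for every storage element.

#0 stroke→GY1
#1 stroke→GY1
#2 stroke→J2
#3 stroke→J3
#4 stroke→J1
#5 stroke→Sf1

#5 stroke→Sf1  (Sf1: flow source, stroke at near end)
#3 stroke→J3  (C1 integral (e out))
#2 stroke→J2  (only one flow-in slot at J3)
#1 stroke→GY1  (J2: bond 2 brought effort, rest push out)
#0 stroke→GY1  (through GY1, causality inverts; strokes same side of GY1)
#4 stroke→J1  (J1: last free bond brings effort in)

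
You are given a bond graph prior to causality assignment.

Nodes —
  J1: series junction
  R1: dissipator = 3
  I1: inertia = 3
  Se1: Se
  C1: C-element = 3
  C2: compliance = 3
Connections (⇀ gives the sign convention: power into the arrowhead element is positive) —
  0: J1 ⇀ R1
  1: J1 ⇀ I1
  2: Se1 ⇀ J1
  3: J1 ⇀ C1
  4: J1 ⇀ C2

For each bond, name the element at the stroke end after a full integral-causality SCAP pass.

β2 →J1  (Se1 (Se) sets effort on bond)
β1 →I1  (I1 outputs flow p/I1)
β0 →J1  (common-f at J1 fixed by 1)
β3 →J1  (common-f at J1 fixed by 1)
β4 →J1  (J1: bond 1 brought flow, rest push out)

bond 0 |J1
bond 1 |I1
bond 2 |J1
bond 3 |J1
bond 4 |J1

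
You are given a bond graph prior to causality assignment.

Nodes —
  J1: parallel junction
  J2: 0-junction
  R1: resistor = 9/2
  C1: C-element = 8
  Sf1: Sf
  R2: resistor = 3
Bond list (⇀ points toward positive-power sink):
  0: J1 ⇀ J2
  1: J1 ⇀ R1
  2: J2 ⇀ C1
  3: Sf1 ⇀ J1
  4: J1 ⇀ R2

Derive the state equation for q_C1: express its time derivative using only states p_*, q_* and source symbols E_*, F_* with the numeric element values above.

dq_C1/dt = F_Sf1 - 5*q_C1/72

b3 stroke→Sf1  (Sf1 fixes flow; stroke at Sf1)
b2 stroke→J2  (C1 outputs effort q/C1)
b0 stroke→J1  (J2: bond 2 brought effort, rest push out)
b1 stroke→R1  (0-jn J1 has e-setter on 0)
b4 stroke→R2  (0-jn J1 has e-setter on 0)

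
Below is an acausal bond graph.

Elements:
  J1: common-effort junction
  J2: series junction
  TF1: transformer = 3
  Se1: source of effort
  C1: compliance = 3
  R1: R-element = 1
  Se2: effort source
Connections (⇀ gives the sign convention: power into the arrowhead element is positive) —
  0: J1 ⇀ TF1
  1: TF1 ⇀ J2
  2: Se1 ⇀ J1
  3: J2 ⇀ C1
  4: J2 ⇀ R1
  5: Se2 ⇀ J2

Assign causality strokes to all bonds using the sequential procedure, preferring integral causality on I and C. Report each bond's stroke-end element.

b2 stroke→J1  (source Se1 imposes e)
b5 stroke→J2  (Se2 fixes effort; stroke away)
b0 stroke→TF1  (J1: bond 2 brought effort, rest push out)
b1 stroke→J2  (TF1: transformer flips bond 0)
b3 stroke→J2  (prefer integral on C1)
b4 stroke→R1  (J2: last free bond brings flow in)

β0 stroke at TF1
β1 stroke at J2
β2 stroke at J1
β3 stroke at J2
β4 stroke at R1
β5 stroke at J2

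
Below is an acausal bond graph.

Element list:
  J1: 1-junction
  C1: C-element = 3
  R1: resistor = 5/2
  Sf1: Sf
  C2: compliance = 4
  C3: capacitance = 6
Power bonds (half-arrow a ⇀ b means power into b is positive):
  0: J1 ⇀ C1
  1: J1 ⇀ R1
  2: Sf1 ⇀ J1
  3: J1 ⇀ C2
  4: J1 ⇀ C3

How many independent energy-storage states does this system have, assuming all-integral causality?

bond 2 |Sf1  (Sf1 fixes flow; stroke at Sf1)
bond 0 |J1  (J1: bond 2 brought flow, rest push out)
bond 1 |J1  (J1 flow already set via bond 2)
bond 3 |J1  (J1: bond 2 brought flow, rest push out)
bond 4 |J1  (common-f at J1 fixed by 2)

3  (C1, C2, C3 all integral)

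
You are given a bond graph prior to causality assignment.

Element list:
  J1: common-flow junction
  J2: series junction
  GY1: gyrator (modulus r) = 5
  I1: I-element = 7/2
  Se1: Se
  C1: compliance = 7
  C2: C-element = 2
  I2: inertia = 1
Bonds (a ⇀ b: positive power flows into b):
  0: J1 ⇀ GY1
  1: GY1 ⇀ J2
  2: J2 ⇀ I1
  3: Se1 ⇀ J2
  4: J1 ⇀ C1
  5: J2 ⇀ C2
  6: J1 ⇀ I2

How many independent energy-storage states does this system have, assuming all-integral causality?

bond 3 stroke→J2  (Se1: effort source, stroke at far end)
bond 2 stroke→I1  (I1: I, integral causality)
bond 1 stroke→J2  (J2: bond 2 brought flow, rest push out)
bond 5 stroke→J2  (common-f at J2 fixed by 2)
bond 0 stroke→J1  (GY1 both-in/both-out from 1)
bond 4 stroke→J1  (C1 outputs effort q/C1)
bond 6 stroke→I2  (J1 needs exactly one f-in)

4  (C1, C2, I1, I2 all integral)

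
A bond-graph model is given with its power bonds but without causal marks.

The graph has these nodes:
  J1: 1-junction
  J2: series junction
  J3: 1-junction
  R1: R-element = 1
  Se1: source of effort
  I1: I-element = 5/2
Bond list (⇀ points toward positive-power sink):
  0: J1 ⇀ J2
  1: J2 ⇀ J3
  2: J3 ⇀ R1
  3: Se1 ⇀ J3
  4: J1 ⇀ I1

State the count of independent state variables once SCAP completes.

1  (I1 all integral)

#3 |J3  (Se1 fixes effort; stroke away)
#4 |I1  (prefer integral on I1)
#0 |J1  (1-jn J1 has f-setter on 4)
#1 |J2  (J2 flow already set via bond 0)
#2 |J3  (1-jn J3 has f-setter on 1)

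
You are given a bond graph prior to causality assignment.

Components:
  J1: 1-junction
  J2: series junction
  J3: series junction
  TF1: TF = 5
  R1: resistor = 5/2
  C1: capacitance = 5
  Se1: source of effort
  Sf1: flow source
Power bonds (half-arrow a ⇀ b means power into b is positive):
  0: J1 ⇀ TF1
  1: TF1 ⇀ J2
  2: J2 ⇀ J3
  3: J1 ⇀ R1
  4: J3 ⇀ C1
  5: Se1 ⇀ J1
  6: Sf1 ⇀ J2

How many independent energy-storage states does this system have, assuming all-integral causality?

bond 5 |J1  (Se1 (Se) sets effort on bond)
bond 6 |Sf1  (Sf1 fixes flow; stroke at Sf1)
bond 1 |J2  (1-jn J2 has f-setter on 6)
bond 2 |J2  (J2 flow already set via bond 6)
bond 4 |J3  (J3 flow already set via bond 2)
bond 0 |TF1  (through TF1, causality passes straight; one stroke at TF1)
bond 3 |J1  (J1: bond 0 brought flow, rest push out)

1  (C1 all integral)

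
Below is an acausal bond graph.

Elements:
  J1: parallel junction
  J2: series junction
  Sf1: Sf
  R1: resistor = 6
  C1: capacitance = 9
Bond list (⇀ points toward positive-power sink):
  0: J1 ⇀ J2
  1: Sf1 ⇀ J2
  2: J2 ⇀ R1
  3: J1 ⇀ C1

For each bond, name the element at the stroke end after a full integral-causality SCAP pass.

b0 stroke at J2
b1 stroke at Sf1
b2 stroke at J2
b3 stroke at J1

#1 →Sf1  (source Sf1 imposes f)
#0 →J2  (J2: bond 1 brought flow, rest push out)
#2 →J2  (J2: bond 1 brought flow, rest push out)
#3 →J1  (closing 0-jn rule on J1)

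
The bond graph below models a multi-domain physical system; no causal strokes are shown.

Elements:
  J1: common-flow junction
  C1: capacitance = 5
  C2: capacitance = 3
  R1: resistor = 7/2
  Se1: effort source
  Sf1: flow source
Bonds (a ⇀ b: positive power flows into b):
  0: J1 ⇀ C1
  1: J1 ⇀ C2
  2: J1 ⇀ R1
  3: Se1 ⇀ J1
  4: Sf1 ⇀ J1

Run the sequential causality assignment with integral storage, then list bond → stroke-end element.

b3 →J1  (Se1 fixes effort; stroke away)
b4 →Sf1  (Sf1 fixes flow; stroke at Sf1)
b0 →J1  (1-jn J1 has f-setter on 4)
b1 →J1  (common-f at J1 fixed by 4)
b2 →J1  (J1 flow already set via bond 4)

bond 0 |J1
bond 1 |J1
bond 2 |J1
bond 3 |J1
bond 4 |Sf1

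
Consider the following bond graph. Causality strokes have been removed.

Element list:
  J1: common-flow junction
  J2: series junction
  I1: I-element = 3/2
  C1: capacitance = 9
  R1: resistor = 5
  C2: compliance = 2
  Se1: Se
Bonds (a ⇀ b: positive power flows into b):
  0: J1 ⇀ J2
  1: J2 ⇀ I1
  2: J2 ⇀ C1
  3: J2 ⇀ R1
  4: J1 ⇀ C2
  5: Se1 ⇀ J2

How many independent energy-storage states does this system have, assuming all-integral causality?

3  (C1, C2, I1 all integral)

bond 5 →J2  (Se1: effort source, stroke at far end)
bond 1 →I1  (I1 outputs flow p/I1)
bond 0 →J2  (common-f at J2 fixed by 1)
bond 2 →J2  (J2 flow already set via bond 1)
bond 3 →J2  (J2: bond 1 brought flow, rest push out)
bond 4 →J1  (J1 flow already set via bond 0)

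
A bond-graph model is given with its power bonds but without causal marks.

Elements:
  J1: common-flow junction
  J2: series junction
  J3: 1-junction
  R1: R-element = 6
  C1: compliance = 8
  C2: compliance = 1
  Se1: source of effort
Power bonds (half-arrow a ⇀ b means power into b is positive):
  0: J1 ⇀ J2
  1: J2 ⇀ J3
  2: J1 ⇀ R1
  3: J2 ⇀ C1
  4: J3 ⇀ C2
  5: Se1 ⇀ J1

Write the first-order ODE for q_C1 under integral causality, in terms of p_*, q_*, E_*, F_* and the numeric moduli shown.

dq_C1/dt = E_Se1/6 - q_C1/48 - q_C2/6

bond 5 stroke→J1  (source Se1 imposes e)
bond 3 stroke→J2  (prefer integral on C1)
bond 4 stroke→J3  (C2: C, integral causality)
bond 1 stroke→J2  (closing 1-jn rule on J3)
bond 0 stroke→J1  (J2 needs exactly one f-in)
bond 2 stroke→R1  (closing 1-jn rule on J1)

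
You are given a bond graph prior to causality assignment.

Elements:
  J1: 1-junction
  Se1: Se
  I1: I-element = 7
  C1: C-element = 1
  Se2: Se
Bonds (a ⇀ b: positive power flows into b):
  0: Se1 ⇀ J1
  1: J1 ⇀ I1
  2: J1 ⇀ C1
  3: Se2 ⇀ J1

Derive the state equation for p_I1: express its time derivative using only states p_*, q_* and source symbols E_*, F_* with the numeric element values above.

β0 stroke at J1  (source Se1 imposes e)
β3 stroke at J1  (Se2 (Se) sets effort on bond)
β1 stroke at I1  (I1 integral (f out))
β2 stroke at J1  (1-jn J1 has f-setter on 1)

dp_I1/dt = E_Se1 + E_Se2 - q_C1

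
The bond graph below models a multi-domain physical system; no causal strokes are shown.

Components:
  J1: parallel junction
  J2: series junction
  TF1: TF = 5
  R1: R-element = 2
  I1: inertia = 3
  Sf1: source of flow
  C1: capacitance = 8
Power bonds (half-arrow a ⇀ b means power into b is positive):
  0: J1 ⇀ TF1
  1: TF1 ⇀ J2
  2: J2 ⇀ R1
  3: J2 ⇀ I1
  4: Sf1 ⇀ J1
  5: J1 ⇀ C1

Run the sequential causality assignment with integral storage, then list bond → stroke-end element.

β4 |Sf1  (Sf1 fixes flow; stroke at Sf1)
β3 |I1  (I1 outputs flow p/I1)
β1 |J2  (common-f at J2 fixed by 3)
β2 |J2  (J2 flow already set via bond 3)
β0 |TF1  (TF1 one-in-one-out from 1)
β5 |J1  (closing 0-jn rule on J1)

β0 stroke→TF1
β1 stroke→J2
β2 stroke→J2
β3 stroke→I1
β4 stroke→Sf1
β5 stroke→J1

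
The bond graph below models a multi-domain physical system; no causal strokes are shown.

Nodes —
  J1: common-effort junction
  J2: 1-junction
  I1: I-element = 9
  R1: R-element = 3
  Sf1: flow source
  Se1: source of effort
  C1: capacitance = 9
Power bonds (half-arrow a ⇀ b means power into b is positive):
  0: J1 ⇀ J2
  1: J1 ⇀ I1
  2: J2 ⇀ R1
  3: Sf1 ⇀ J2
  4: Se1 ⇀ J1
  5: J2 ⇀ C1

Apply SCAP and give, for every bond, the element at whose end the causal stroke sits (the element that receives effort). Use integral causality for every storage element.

bond 0 |J2
bond 1 |I1
bond 2 |J2
bond 3 |Sf1
bond 4 |J1
bond 5 |J2

#3 stroke→Sf1  (Sf1: flow source, stroke at near end)
#4 stroke→J1  (source Se1 imposes e)
#0 stroke→J2  (0-jn J1 has e-setter on 4)
#1 stroke→I1  (0-jn J1 has e-setter on 4)
#2 stroke→J2  (common-f at J2 fixed by 3)
#5 stroke→J2  (J2 flow already set via bond 3)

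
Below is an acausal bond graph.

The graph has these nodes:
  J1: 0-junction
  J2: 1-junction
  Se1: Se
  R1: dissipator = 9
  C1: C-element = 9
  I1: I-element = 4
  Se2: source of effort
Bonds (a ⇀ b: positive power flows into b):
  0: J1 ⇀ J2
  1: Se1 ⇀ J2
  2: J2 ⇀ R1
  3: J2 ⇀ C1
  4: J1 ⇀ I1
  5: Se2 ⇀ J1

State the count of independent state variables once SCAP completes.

#1 stroke→J2  (Se1 (Se) sets effort on bond)
#5 stroke→J1  (Se2 (Se) sets effort on bond)
#0 stroke→J2  (0-jn J1 has e-setter on 5)
#4 stroke→I1  (0-jn J1 has e-setter on 5)
#3 stroke→J2  (C1 integral (e out))
#2 stroke→R1  (J2: last free bond brings flow in)

2  (C1, I1 all integral)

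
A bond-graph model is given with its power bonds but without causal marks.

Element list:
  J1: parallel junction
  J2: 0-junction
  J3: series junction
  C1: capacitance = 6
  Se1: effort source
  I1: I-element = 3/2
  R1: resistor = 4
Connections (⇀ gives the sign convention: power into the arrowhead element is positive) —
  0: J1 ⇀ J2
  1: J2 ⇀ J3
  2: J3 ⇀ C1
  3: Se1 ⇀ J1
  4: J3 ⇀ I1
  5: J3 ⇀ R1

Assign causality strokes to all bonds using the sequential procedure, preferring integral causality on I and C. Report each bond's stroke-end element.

#0 →J2
#1 →J3
#2 →J3
#3 →J1
#4 →I1
#5 →J3

β3 stroke at J1  (Se1 (Se) sets effort on bond)
β0 stroke at J2  (0-jn J1 has e-setter on 3)
β1 stroke at J3  (J2 effort already set via bond 0)
β2 stroke at J3  (C1 outputs effort q/C1)
β4 stroke at I1  (I1: I, integral causality)
β5 stroke at J3  (J3 flow already set via bond 4)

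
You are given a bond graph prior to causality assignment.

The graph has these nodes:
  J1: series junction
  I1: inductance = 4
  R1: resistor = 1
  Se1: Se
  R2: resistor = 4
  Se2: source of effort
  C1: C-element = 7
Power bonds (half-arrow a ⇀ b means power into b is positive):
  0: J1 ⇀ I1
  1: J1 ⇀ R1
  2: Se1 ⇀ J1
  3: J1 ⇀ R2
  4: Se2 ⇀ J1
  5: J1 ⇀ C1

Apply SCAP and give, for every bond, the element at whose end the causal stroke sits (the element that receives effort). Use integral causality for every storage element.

β2 stroke at J1  (Se1 fixes effort; stroke away)
β4 stroke at J1  (Se2: effort source, stroke at far end)
β0 stroke at I1  (I1: I, integral causality)
β1 stroke at J1  (J1 flow already set via bond 0)
β3 stroke at J1  (common-f at J1 fixed by 0)
β5 stroke at J1  (1-jn J1 has f-setter on 0)

#0 stroke at I1
#1 stroke at J1
#2 stroke at J1
#3 stroke at J1
#4 stroke at J1
#5 stroke at J1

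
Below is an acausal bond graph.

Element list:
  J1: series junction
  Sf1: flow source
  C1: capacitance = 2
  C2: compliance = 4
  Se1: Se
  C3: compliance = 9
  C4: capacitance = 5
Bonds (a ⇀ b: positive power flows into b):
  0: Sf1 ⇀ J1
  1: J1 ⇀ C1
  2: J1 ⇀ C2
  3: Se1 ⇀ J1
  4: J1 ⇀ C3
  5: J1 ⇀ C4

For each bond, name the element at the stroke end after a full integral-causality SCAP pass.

b0 stroke→Sf1  (Sf1 fixes flow; stroke at Sf1)
b3 stroke→J1  (Se1: effort source, stroke at far end)
b1 stroke→J1  (J1 flow already set via bond 0)
b2 stroke→J1  (J1 flow already set via bond 0)
b4 stroke→J1  (J1 flow already set via bond 0)
b5 stroke→J1  (J1 flow already set via bond 0)

β0 stroke at Sf1
β1 stroke at J1
β2 stroke at J1
β3 stroke at J1
β4 stroke at J1
β5 stroke at J1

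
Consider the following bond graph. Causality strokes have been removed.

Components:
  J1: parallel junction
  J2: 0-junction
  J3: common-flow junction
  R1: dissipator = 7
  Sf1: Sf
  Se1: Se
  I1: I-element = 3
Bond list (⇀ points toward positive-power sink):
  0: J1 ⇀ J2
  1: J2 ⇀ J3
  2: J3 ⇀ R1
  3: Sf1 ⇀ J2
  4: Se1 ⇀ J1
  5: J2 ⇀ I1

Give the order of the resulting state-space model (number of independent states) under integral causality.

b3 |Sf1  (source Sf1 imposes f)
b4 |J1  (Se1 (Se) sets effort on bond)
b0 |J2  (J1: bond 4 brought effort, rest push out)
b1 |J3  (J2 effort already set via bond 0)
b5 |I1  (0-jn J2 has e-setter on 0)
b2 |R1  (only one flow-in slot at J3)

1  (I1 all integral)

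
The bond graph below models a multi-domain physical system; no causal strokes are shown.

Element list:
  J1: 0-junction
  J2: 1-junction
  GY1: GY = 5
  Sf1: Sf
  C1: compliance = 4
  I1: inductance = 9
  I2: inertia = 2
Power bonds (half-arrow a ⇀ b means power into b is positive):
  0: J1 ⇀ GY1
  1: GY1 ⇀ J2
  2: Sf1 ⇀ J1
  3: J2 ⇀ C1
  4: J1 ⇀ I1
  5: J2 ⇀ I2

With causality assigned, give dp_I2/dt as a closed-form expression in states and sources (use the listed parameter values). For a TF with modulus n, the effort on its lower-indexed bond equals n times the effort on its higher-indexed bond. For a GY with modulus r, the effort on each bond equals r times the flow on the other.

bond 2 →Sf1  (Sf1: flow source, stroke at near end)
bond 3 →J2  (C1 outputs effort q/C1)
bond 4 →I1  (prefer integral on I1)
bond 0 →J1  (only one effort-in slot at J1)
bond 1 →J2  (GY GY1: same side as bond 0)
bond 5 →I2  (closing 1-jn rule on J2)

dp_I2/dt = 5*F_Sf1 - 5*p_I1/9 - q_C1/4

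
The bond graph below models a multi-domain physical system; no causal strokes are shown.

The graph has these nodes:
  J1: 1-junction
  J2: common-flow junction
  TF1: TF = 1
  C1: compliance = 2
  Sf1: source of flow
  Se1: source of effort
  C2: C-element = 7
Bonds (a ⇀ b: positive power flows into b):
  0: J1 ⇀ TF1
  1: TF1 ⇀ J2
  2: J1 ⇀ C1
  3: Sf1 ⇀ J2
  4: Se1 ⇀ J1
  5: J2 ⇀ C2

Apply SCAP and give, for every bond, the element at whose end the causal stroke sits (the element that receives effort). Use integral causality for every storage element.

bond 0 |TF1
bond 1 |J2
bond 2 |J1
bond 3 |Sf1
bond 4 |J1
bond 5 |J2

bond 3 stroke at Sf1  (Sf1 fixes flow; stroke at Sf1)
bond 4 stroke at J1  (Se1 fixes effort; stroke away)
bond 1 stroke at J2  (1-jn J2 has f-setter on 3)
bond 5 stroke at J2  (common-f at J2 fixed by 3)
bond 0 stroke at TF1  (TF1: transformer flips bond 1)
bond 2 stroke at J1  (J1 flow already set via bond 0)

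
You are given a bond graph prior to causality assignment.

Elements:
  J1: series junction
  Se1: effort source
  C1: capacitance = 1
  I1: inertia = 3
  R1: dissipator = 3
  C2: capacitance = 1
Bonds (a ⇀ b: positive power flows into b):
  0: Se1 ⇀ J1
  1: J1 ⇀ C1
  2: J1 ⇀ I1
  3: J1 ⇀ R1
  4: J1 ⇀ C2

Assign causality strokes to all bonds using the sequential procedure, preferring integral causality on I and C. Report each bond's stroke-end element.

#0 stroke at J1  (Se1 (Se) sets effort on bond)
#1 stroke at J1  (C1 integral (e out))
#2 stroke at I1  (I1 outputs flow p/I1)
#3 stroke at J1  (common-f at J1 fixed by 2)
#4 stroke at J1  (1-jn J1 has f-setter on 2)

b0 |J1
b1 |J1
b2 |I1
b3 |J1
b4 |J1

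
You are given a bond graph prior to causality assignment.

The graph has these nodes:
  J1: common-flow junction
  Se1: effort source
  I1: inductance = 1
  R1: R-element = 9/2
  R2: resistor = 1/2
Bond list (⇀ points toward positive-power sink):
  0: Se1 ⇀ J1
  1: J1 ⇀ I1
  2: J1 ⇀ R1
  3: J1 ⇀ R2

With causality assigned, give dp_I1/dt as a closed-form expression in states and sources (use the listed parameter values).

#0 |J1  (source Se1 imposes e)
#1 |I1  (I1 integral (f out))
#2 |J1  (J1 flow already set via bond 1)
#3 |J1  (J1 flow already set via bond 1)

dp_I1/dt = E_Se1 - 5*p_I1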